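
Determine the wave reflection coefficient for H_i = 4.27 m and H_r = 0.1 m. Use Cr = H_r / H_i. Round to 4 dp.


Cr = H_r / H_i
Cr = 0.1 / 4.27
Cr = 0.0234

0.0234


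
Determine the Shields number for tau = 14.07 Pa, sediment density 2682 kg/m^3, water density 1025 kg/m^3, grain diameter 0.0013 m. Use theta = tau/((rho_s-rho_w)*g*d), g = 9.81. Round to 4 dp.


theta = tau / ((rho_s - rho_w) * g * d)
rho_s - rho_w = 2682 - 1025 = 1657
Denominator = 1657 * 9.81 * 0.0013 = 21.131721
theta = 14.07 / 21.131721
theta = 0.6658

0.6658


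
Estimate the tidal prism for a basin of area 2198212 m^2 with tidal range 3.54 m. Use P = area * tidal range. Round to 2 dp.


Tidal prism = Area * Tidal range
P = 2198212 * 3.54
P = 7781670.48 m^3

7781670.48


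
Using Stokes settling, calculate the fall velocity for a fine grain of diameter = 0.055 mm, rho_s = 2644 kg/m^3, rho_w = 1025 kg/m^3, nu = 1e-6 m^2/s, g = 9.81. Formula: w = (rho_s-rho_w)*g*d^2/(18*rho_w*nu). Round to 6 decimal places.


w = (rho_s - rho_w) * g * d^2 / (18 * rho_w * nu)
d = 0.055 mm = 0.000055 m
rho_s - rho_w = 2644 - 1025 = 1619
Numerator = 1619 * 9.81 * (0.000055)^2 = 0.000048044230
Denominator = 18 * 1025 * 1e-6 = 0.018450
w = 0.002604 m/s

0.002604


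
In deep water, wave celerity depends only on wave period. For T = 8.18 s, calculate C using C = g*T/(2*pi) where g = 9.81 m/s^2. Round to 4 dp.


We use the deep-water celerity formula:
C = g * T / (2 * pi)
C = 9.81 * 8.18 / (2 * 3.14159...)
C = 80.245800 / 6.283185
C = 12.7715 m/s

12.7715


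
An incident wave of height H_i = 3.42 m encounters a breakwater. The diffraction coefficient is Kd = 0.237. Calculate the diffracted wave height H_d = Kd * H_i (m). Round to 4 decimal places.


H_d = Kd * H_i
H_d = 0.237 * 3.42
H_d = 0.8105 m

0.8105


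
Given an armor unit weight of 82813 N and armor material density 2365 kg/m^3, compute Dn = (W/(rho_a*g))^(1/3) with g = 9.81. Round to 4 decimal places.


V = W / (rho_a * g)
V = 82813 / (2365 * 9.81)
V = 82813 / 23200.65
V = 3.569426 m^3
Dn = V^(1/3) = 3.569426^(1/3)
Dn = 1.5283 m

1.5283


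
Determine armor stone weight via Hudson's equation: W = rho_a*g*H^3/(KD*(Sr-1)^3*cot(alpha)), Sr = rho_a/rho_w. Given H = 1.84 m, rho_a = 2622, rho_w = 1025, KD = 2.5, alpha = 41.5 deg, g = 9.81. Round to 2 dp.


Sr = rho_a / rho_w = 2622 / 1025 = 2.558049
(Sr - 1) = 1.558049
(Sr - 1)^3 = 3.782188
cot(41.5) = 1 / tan(41.5) = 1 / 0.884725 = 1.130294
Numerator = 2622 * 9.81 * 1.84^3 = 160234.1806
Denominator = 2.5 * 3.782188 * 1.130294 = 10.687466
W = 160234.1806 / 10.687466
W = 14992.72 N

14992.72


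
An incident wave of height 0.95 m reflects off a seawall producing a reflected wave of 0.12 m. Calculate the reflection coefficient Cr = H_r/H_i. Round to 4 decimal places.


Cr = H_r / H_i
Cr = 0.12 / 0.95
Cr = 0.1263

0.1263


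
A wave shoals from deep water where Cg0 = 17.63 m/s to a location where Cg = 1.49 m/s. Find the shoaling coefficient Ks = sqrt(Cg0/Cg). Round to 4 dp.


Ks = sqrt(Cg0 / Cg)
Ks = sqrt(17.63 / 1.49)
Ks = sqrt(11.8322)
Ks = 3.4398

3.4398


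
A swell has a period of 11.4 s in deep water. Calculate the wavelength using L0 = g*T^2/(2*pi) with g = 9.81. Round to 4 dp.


L0 = g * T^2 / (2 * pi)
L0 = 9.81 * 11.4^2 / (2 * pi)
L0 = 9.81 * 129.9600 / 6.28319
L0 = 1274.9076 / 6.28319
L0 = 202.9078 m

202.9078


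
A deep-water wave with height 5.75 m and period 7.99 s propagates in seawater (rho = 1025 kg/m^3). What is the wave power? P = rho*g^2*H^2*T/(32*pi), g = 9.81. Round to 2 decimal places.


P = rho * g^2 * H^2 * T / (32 * pi)
P = 1025 * 9.81^2 * 5.75^2 * 7.99 / (32 * pi)
P = 1025 * 96.2361 * 33.0625 * 7.99 / 100.53096
P = 259205.67 W/m

259205.67


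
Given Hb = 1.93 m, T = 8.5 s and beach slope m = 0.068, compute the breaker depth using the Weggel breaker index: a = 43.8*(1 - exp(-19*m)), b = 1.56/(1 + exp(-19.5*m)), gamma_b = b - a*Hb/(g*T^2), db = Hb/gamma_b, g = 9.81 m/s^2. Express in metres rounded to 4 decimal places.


a = 43.8 * (1 - exp(-19 * m))
exp(-19 * 0.068) = exp(-1.2920) = 0.274721
a = 43.8 * (1 - 0.274721) = 31.767229
b = 1.56 / (1 + exp(-19.5 * m))
exp(-19.5 * 0.068) = exp(-1.3260) = 0.265537
b = 1.56 / (1 + 0.265537) = 1.232678
Hb / (g * T^2) = 1.93 / (9.81 * 8.5^2) = 1.93 / 708.7725 = 0.00272302
gamma_b = b - a * Hb/(g*T^2) = 1.232678 - 31.767229 * 0.00272302 = 1.146175
db = Hb / gamma_b = 1.93 / 1.146175
db = 1.6839 m

1.6839


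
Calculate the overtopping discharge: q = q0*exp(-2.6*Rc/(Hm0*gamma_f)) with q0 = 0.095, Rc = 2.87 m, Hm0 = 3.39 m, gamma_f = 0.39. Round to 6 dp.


q = q0 * exp(-2.6 * Rc / (Hm0 * gamma_f))
Exponent = -2.6 * 2.87 / (3.39 * 0.39)
= -2.6 * 2.87 / 1.3221
= -5.644051
exp(-5.644051) = 0.003539
q = 0.095 * 0.003539
q = 0.000336 m^3/s/m

0.000336


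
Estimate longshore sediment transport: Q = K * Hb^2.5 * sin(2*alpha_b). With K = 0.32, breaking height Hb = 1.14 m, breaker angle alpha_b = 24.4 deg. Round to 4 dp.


Q = K * Hb^2.5 * sin(2 * alpha_b)
Hb^2.5 = 1.14^2.5 = 1.387593
sin(2 * 24.4) = sin(48.8) = 0.752415
Q = 0.32 * 1.387593 * 0.752415
Q = 0.3341 m^3/s

0.3341


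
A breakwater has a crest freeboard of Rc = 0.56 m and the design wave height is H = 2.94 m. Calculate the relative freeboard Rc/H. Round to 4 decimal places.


Relative freeboard = Rc / H
= 0.56 / 2.94
= 0.1905

0.1905


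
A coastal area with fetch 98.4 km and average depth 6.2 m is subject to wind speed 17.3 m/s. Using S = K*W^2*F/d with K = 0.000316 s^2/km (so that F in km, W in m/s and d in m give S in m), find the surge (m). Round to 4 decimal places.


S = K * W^2 * F / d
W^2 = 17.3^2 = 299.29
S = 0.000316 * 299.29 * 98.4 / 6.2
Numerator = 0.000316 * 299.29 * 98.4 = 9.306243
S = 9.306243 / 6.2 = 1.5010 m

1.5010


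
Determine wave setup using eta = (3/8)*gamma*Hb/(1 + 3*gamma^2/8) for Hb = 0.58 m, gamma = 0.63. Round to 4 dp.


eta = (3/8) * gamma * Hb / (1 + 3*gamma^2/8)
Numerator = (3/8) * 0.63 * 0.58 = 0.137025
Denominator = 1 + 3*0.63^2/8 = 1 + 0.148838 = 1.148838
eta = 0.137025 / 1.148838
eta = 0.1193 m

0.1193


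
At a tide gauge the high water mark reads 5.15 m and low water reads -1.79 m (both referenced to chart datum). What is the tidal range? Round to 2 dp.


Tidal range = High water - Low water
Tidal range = 5.15 - (-1.79)
Tidal range = 6.94 m

6.94


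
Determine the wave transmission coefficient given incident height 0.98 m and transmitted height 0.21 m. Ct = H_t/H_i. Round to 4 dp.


Ct = H_t / H_i
Ct = 0.21 / 0.98
Ct = 0.2143

0.2143


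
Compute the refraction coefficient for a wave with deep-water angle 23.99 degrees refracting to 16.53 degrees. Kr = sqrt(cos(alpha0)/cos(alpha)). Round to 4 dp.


Kr = sqrt(cos(alpha0) / cos(alpha))
cos(23.99) = 0.913616
cos(16.53) = 0.958671
Kr = sqrt(0.913616 / 0.958671)
Kr = sqrt(0.953003)
Kr = 0.9762

0.9762


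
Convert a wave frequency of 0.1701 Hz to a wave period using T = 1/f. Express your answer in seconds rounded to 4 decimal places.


T = 1 / f
T = 1 / 0.1701
T = 5.8789 s

5.8789


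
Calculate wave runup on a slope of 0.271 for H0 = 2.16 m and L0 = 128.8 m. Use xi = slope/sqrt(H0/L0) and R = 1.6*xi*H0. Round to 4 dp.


xi = slope / sqrt(H0/L0)
H0/L0 = 2.16/128.8 = 0.016770
sqrt(0.016770) = 0.129500
xi = 0.271 / 0.129500 = 2.092668
R = 1.6 * xi * H0 = 1.6 * 2.092668 * 2.16
R = 7.2323 m

7.2323


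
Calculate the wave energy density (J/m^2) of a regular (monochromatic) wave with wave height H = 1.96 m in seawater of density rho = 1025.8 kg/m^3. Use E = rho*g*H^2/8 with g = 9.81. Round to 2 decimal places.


E = (1/8) * rho * g * H^2
E = (1/8) * 1025.8 * 9.81 * 1.96^2
E = 0.125 * 1025.8 * 9.81 * 3.8416
E = 4832.30 J/m^2

4832.30


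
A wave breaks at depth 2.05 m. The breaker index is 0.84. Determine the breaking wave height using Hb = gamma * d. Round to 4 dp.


Hb = gamma * d
Hb = 0.84 * 2.05
Hb = 1.7220 m

1.7220


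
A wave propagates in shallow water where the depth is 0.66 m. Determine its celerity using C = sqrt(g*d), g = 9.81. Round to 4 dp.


Using the shallow-water approximation:
C = sqrt(g * d) = sqrt(9.81 * 0.66)
C = sqrt(6.4746)
C = 2.5445 m/s

2.5445


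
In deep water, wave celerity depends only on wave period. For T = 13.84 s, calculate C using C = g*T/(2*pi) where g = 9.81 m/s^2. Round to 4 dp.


We use the deep-water celerity formula:
C = g * T / (2 * pi)
C = 9.81 * 13.84 / (2 * 3.14159...)
C = 135.770400 / 6.283185
C = 21.6085 m/s

21.6085


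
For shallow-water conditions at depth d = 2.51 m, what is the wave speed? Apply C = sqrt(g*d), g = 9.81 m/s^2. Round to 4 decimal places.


Using the shallow-water approximation:
C = sqrt(g * d) = sqrt(9.81 * 2.51)
C = sqrt(24.6231)
C = 4.9622 m/s

4.9622


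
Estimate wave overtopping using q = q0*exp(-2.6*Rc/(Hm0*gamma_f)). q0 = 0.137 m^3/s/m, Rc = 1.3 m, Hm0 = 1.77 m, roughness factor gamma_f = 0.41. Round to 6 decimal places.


q = q0 * exp(-2.6 * Rc / (Hm0 * gamma_f))
Exponent = -2.6 * 1.3 / (1.77 * 0.41)
= -2.6 * 1.3 / 0.7257
= -4.657572
exp(-4.657572) = 0.009489
q = 0.137 * 0.009489
q = 0.001300 m^3/s/m

0.001300


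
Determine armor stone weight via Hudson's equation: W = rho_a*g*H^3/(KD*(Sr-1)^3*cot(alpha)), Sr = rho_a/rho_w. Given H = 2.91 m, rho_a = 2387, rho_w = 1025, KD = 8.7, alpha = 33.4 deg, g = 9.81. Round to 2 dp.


Sr = rho_a / rho_w = 2387 / 1025 = 2.328780
(Sr - 1) = 1.328780
(Sr - 1)^3 = 2.346171
cot(33.4) = 1 / tan(33.4) = 1 / 0.659379 = 1.516580
Numerator = 2387 * 9.81 * 2.91^3 = 577032.6580
Denominator = 8.7 * 2.346171 * 1.516580 = 30.955954
W = 577032.6580 / 30.955954
W = 18640.44 N

18640.44


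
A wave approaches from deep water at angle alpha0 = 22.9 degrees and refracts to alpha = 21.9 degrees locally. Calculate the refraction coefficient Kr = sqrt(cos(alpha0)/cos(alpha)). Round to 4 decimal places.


Kr = sqrt(cos(alpha0) / cos(alpha))
cos(22.9) = 0.921185
cos(21.9) = 0.927836
Kr = sqrt(0.921185 / 0.927836)
Kr = sqrt(0.992832)
Kr = 0.9964

0.9964


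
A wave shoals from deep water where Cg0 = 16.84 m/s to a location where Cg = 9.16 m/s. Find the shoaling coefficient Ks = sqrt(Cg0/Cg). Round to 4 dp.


Ks = sqrt(Cg0 / Cg)
Ks = sqrt(16.84 / 9.16)
Ks = sqrt(1.8384)
Ks = 1.3559

1.3559


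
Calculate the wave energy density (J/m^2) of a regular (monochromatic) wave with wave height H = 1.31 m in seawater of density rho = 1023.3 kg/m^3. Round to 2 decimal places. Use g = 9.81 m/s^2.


E = (1/8) * rho * g * H^2
E = (1/8) * 1023.3 * 9.81 * 1.31^2
E = 0.125 * 1023.3 * 9.81 * 1.7161
E = 2153.40 J/m^2

2153.40


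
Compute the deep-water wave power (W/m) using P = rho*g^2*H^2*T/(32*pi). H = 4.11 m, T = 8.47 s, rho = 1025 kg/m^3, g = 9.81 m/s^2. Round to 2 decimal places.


P = rho * g^2 * H^2 * T / (32 * pi)
P = 1025 * 9.81^2 * 4.11^2 * 8.47 / (32 * pi)
P = 1025 * 96.2361 * 16.8921 * 8.47 / 100.53096
P = 140387.71 W/m

140387.71


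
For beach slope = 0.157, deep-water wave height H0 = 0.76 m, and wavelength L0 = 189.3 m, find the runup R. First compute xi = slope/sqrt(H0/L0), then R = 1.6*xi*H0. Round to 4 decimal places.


xi = slope / sqrt(H0/L0)
H0/L0 = 0.76/189.3 = 0.004015
sqrt(0.004015) = 0.063362
xi = 0.157 / 0.063362 = 2.477811
R = 1.6 * xi * H0 = 1.6 * 2.477811 * 0.76
R = 3.0130 m

3.0130


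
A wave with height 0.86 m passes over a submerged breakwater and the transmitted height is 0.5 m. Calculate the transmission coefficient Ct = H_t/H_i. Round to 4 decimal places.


Ct = H_t / H_i
Ct = 0.5 / 0.86
Ct = 0.5814

0.5814


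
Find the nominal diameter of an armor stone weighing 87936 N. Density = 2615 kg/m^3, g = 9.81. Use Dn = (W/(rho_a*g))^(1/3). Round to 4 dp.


V = W / (rho_a * g)
V = 87936 / (2615 * 9.81)
V = 87936 / 25653.15
V = 3.427883 m^3
Dn = V^(1/3) = 3.427883^(1/3)
Dn = 1.5078 m

1.5078


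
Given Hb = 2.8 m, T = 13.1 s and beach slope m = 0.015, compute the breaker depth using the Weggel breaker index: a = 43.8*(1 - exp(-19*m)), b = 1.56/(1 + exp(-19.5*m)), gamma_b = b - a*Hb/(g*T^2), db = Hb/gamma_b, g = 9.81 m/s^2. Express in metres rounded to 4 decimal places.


a = 43.8 * (1 - exp(-19 * m))
exp(-19 * 0.015) = exp(-0.2850) = 0.752014
a = 43.8 * (1 - 0.752014) = 10.861776
b = 1.56 / (1 + exp(-19.5 * m))
exp(-19.5 * 0.015) = exp(-0.2925) = 0.746395
b = 1.56 / (1 + 0.746395) = 0.893269
Hb / (g * T^2) = 2.8 / (9.81 * 13.1^2) = 2.8 / 1683.4941 = 0.00166321
gamma_b = b - a * Hb/(g*T^2) = 0.893269 - 10.861776 * 0.00166321 = 0.875203
db = Hb / gamma_b = 2.8 / 0.875203
db = 3.1993 m

3.1993


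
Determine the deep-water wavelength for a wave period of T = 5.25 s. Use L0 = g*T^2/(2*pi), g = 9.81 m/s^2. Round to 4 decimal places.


L0 = g * T^2 / (2 * pi)
L0 = 9.81 * 5.25^2 / (2 * pi)
L0 = 9.81 * 27.5625 / 6.28319
L0 = 270.3881 / 6.28319
L0 = 43.0336 m

43.0336


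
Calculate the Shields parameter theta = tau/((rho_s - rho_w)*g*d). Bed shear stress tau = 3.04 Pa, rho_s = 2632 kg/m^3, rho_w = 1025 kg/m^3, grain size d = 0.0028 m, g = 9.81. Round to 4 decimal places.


theta = tau / ((rho_s - rho_w) * g * d)
rho_s - rho_w = 2632 - 1025 = 1607
Denominator = 1607 * 9.81 * 0.0028 = 44.141076
theta = 3.04 / 44.141076
theta = 0.0689

0.0689


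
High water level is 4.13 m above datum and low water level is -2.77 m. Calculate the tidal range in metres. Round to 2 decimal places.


Tidal range = High water - Low water
Tidal range = 4.13 - (-2.77)
Tidal range = 6.90 m

6.90


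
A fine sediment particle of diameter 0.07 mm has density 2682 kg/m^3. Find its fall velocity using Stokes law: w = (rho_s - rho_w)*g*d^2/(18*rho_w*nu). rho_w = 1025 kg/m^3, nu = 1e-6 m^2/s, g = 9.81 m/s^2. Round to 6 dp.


w = (rho_s - rho_w) * g * d^2 / (18 * rho_w * nu)
d = 0.07 mm = 0.000070 m
rho_s - rho_w = 2682 - 1025 = 1657
Numerator = 1657 * 9.81 * (0.000070)^2 = 0.000079650333
Denominator = 18 * 1025 * 1e-6 = 0.018450
w = 0.004317 m/s

0.004317


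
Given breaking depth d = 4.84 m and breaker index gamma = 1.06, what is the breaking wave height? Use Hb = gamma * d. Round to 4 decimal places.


Hb = gamma * d
Hb = 1.06 * 4.84
Hb = 5.1304 m

5.1304


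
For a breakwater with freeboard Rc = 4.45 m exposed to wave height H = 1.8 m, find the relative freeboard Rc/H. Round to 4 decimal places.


Relative freeboard = Rc / H
= 4.45 / 1.8
= 2.4722

2.4722


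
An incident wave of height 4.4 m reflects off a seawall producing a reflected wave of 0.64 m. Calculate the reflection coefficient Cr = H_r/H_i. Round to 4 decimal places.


Cr = H_r / H_i
Cr = 0.64 / 4.4
Cr = 0.1455

0.1455


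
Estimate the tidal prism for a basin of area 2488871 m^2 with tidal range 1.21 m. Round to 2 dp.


Tidal prism = Area * Tidal range
P = 2488871 * 1.21
P = 3011533.91 m^3

3011533.91


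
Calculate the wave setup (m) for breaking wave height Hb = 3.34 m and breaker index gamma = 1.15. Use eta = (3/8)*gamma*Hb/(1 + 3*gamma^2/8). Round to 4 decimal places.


eta = (3/8) * gamma * Hb / (1 + 3*gamma^2/8)
Numerator = (3/8) * 1.15 * 3.34 = 1.440375
Denominator = 1 + 3*1.15^2/8 = 1 + 0.495938 = 1.495938
eta = 1.440375 / 1.495938
eta = 0.9629 m

0.9629


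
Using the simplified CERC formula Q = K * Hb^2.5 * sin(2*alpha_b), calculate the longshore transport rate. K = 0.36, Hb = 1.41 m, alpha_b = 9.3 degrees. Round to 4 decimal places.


Q = K * Hb^2.5 * sin(2 * alpha_b)
Hb^2.5 = 1.41^2.5 = 2.360738
sin(2 * 9.3) = sin(18.6) = 0.318959
Q = 0.36 * 2.360738 * 0.318959
Q = 0.2711 m^3/s

0.2711


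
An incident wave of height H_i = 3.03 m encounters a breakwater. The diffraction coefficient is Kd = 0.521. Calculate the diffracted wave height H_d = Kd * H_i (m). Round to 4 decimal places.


H_d = Kd * H_i
H_d = 0.521 * 3.03
H_d = 1.5786 m

1.5786


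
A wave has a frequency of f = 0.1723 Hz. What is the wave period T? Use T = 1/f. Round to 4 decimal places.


T = 1 / f
T = 1 / 0.1723
T = 5.8038 s

5.8038


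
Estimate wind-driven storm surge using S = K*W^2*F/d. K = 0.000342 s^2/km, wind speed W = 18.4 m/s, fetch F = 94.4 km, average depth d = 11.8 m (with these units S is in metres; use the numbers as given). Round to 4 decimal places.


S = K * W^2 * F / d
W^2 = 18.4^2 = 338.56
S = 0.000342 * 338.56 * 94.4 / 11.8
Numerator = 0.000342 * 338.56 * 94.4 = 10.930342
S = 10.930342 / 11.8 = 0.9263 m

0.9263


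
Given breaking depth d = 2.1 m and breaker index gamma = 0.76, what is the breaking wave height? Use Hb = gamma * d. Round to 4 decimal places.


Hb = gamma * d
Hb = 0.76 * 2.1
Hb = 1.5960 m

1.5960


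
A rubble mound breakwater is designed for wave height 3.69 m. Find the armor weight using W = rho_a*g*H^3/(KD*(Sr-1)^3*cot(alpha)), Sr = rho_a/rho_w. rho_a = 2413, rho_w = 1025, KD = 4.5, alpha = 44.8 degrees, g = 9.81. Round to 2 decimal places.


Sr = rho_a / rho_w = 2413 / 1025 = 2.354146
(Sr - 1) = 1.354146
(Sr - 1)^3 = 2.483115
cot(44.8) = 1 / tan(44.8) = 1 / 0.993043 = 1.007006
Numerator = 2413 * 9.81 * 3.69^3 = 1189338.3634
Denominator = 4.5 * 2.483115 * 1.007006 = 11.252300
W = 1189338.3634 / 11.252300
W = 105697.36 N

105697.36


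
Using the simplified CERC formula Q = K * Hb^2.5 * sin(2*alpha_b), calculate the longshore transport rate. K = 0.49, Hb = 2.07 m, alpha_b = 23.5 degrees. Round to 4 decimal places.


Q = K * Hb^2.5 * sin(2 * alpha_b)
Hb^2.5 = 2.07^2.5 = 6.164898
sin(2 * 23.5) = sin(47.0) = 0.731354
Q = 0.49 * 6.164898 * 0.731354
Q = 2.2093 m^3/s

2.2093


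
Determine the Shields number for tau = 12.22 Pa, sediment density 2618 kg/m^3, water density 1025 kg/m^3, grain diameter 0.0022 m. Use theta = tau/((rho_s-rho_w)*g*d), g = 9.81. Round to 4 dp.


theta = tau / ((rho_s - rho_w) * g * d)
rho_s - rho_w = 2618 - 1025 = 1593
Denominator = 1593 * 9.81 * 0.0022 = 34.380126
theta = 12.22 / 34.380126
theta = 0.3554

0.3554


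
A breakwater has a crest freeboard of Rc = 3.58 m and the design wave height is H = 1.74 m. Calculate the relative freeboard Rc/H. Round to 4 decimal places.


Relative freeboard = Rc / H
= 3.58 / 1.74
= 2.0575

2.0575


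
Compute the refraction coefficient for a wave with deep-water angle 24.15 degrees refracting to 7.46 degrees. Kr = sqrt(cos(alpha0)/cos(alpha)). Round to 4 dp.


Kr = sqrt(cos(alpha0) / cos(alpha))
cos(24.15) = 0.912477
cos(7.46) = 0.991536
Kr = sqrt(0.912477 / 0.991536)
Kr = sqrt(0.920267)
Kr = 0.9593

0.9593


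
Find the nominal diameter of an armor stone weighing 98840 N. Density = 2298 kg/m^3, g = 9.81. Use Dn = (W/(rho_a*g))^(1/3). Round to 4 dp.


V = W / (rho_a * g)
V = 98840 / (2298 * 9.81)
V = 98840 / 22543.38
V = 4.384436 m^3
Dn = V^(1/3) = 4.384436^(1/3)
Dn = 1.6367 m

1.6367


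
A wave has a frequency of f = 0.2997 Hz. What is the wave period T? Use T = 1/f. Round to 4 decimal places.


T = 1 / f
T = 1 / 0.2997
T = 3.3367 s

3.3367


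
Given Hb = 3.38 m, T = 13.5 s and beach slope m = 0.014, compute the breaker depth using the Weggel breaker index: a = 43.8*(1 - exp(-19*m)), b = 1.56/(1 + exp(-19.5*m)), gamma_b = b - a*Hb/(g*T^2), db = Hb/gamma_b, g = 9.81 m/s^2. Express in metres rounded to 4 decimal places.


a = 43.8 * (1 - exp(-19 * m))
exp(-19 * 0.014) = exp(-0.2660) = 0.766439
a = 43.8 * (1 - 0.766439) = 10.229966
b = 1.56 / (1 + exp(-19.5 * m))
exp(-19.5 * 0.014) = exp(-0.2730) = 0.761093
b = 1.56 / (1 + 0.761093) = 0.885814
Hb / (g * T^2) = 3.38 / (9.81 * 13.5^2) = 3.38 / 1787.8725 = 0.00189052
gamma_b = b - a * Hb/(g*T^2) = 0.885814 - 10.229966 * 0.00189052 = 0.866474
db = Hb / gamma_b = 3.38 / 0.866474
db = 3.9009 m

3.9009


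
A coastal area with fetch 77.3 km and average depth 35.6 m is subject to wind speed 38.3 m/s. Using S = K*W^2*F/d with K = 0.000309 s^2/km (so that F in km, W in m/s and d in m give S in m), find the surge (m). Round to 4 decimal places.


S = K * W^2 * F / d
W^2 = 38.3^2 = 1466.89
S = 0.000309 * 1466.89 * 77.3 / 35.6
Numerator = 0.000309 * 1466.89 * 77.3 = 35.037694
S = 35.037694 / 35.6 = 0.9842 m

0.9842


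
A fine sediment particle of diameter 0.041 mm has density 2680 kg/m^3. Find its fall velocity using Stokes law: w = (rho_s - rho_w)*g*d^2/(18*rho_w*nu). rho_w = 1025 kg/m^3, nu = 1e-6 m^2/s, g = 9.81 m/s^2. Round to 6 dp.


w = (rho_s - rho_w) * g * d^2 / (18 * rho_w * nu)
d = 0.041 mm = 0.000041 m
rho_s - rho_w = 2680 - 1025 = 1655
Numerator = 1655 * 9.81 * (0.000041)^2 = 0.000027291960
Denominator = 18 * 1025 * 1e-6 = 0.018450
w = 0.001479 m/s

0.001479


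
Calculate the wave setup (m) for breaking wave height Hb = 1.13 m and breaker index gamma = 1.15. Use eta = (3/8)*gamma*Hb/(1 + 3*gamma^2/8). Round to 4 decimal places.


eta = (3/8) * gamma * Hb / (1 + 3*gamma^2/8)
Numerator = (3/8) * 1.15 * 1.13 = 0.487312
Denominator = 1 + 3*1.15^2/8 = 1 + 0.495938 = 1.495938
eta = 0.487312 / 1.495938
eta = 0.3258 m

0.3258


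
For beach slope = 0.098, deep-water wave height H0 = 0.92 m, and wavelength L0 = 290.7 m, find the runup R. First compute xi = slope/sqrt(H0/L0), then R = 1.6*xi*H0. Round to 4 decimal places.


xi = slope / sqrt(H0/L0)
H0/L0 = 0.92/290.7 = 0.003165
sqrt(0.003165) = 0.056256
xi = 0.098 / 0.056256 = 1.742026
R = 1.6 * xi * H0 = 1.6 * 1.742026 * 0.92
R = 2.5643 m

2.5643


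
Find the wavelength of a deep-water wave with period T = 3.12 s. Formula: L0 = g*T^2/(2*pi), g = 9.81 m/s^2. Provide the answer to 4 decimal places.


L0 = g * T^2 / (2 * pi)
L0 = 9.81 * 3.12^2 / (2 * pi)
L0 = 9.81 * 9.7344 / 6.28319
L0 = 95.4945 / 6.28319
L0 = 15.1984 m

15.1984


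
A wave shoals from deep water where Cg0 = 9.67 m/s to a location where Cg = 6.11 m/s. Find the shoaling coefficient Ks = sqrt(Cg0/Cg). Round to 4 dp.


Ks = sqrt(Cg0 / Cg)
Ks = sqrt(9.67 / 6.11)
Ks = sqrt(1.5827)
Ks = 1.2580

1.2580


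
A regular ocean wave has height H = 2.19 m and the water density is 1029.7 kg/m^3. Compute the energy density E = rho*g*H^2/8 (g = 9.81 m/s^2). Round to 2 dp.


E = (1/8) * rho * g * H^2
E = (1/8) * 1029.7 * 9.81 * 2.19^2
E = 0.125 * 1029.7 * 9.81 * 4.7961
E = 6055.89 J/m^2

6055.89


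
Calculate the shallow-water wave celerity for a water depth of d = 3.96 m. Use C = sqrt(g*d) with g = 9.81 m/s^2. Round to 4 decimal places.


Using the shallow-water approximation:
C = sqrt(g * d) = sqrt(9.81 * 3.96)
C = sqrt(38.8476)
C = 6.2328 m/s

6.2328


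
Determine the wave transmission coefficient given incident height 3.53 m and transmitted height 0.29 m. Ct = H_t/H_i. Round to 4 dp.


Ct = H_t / H_i
Ct = 0.29 / 3.53
Ct = 0.0822

0.0822


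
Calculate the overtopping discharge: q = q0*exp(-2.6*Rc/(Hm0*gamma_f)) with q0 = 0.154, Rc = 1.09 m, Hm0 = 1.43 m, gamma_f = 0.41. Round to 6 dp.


q = q0 * exp(-2.6 * Rc / (Hm0 * gamma_f))
Exponent = -2.6 * 1.09 / (1.43 * 0.41)
= -2.6 * 1.09 / 0.5863
= -4.833703
exp(-4.833703) = 0.007957
q = 0.154 * 0.007957
q = 0.001225 m^3/s/m

0.001225


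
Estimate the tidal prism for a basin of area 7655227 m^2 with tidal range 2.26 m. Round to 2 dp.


Tidal prism = Area * Tidal range
P = 7655227 * 2.26
P = 17300813.02 m^3

17300813.02


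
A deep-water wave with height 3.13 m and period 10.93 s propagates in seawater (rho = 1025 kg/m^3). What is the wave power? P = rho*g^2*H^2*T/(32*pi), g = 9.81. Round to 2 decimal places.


P = rho * g^2 * H^2 * T / (32 * pi)
P = 1025 * 9.81^2 * 3.13^2 * 10.93 / (32 * pi)
P = 1025 * 96.2361 * 9.7969 * 10.93 / 100.53096
P = 105068.10 W/m

105068.10


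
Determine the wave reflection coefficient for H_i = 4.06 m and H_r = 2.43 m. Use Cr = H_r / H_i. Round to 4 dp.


Cr = H_r / H_i
Cr = 2.43 / 4.06
Cr = 0.5985

0.5985


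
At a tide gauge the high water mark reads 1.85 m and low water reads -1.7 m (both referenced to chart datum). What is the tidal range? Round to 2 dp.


Tidal range = High water - Low water
Tidal range = 1.85 - (-1.7)
Tidal range = 3.55 m

3.55


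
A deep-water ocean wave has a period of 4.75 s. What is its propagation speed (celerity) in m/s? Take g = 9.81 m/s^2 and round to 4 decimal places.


We use the deep-water celerity formula:
C = g * T / (2 * pi)
C = 9.81 * 4.75 / (2 * 3.14159...)
C = 46.597500 / 6.283185
C = 7.4162 m/s

7.4162


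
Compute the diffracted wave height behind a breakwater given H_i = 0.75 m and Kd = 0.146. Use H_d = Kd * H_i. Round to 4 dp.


H_d = Kd * H_i
H_d = 0.146 * 0.75
H_d = 0.1095 m

0.1095


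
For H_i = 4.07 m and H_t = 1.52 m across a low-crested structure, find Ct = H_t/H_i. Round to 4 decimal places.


Ct = H_t / H_i
Ct = 1.52 / 4.07
Ct = 0.3735

0.3735


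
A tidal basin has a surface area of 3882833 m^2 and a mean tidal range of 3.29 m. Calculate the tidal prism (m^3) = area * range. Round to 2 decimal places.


Tidal prism = Area * Tidal range
P = 3882833 * 3.29
P = 12774520.57 m^3

12774520.57


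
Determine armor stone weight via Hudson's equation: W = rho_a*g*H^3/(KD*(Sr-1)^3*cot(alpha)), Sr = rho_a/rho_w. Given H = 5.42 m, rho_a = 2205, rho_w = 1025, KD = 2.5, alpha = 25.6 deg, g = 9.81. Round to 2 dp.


Sr = rho_a / rho_w = 2205 / 1025 = 2.151220
(Sr - 1) = 1.151220
(Sr - 1)^3 = 1.525719
cot(25.6) = 1 / tan(25.6) = 1 / 0.479120 = 2.087161
Numerator = 2205 * 9.81 * 5.42^3 = 3444097.6845
Denominator = 2.5 * 1.525719 * 2.087161 = 7.961051
W = 3444097.6845 / 7.961051
W = 432618.49 N

432618.49


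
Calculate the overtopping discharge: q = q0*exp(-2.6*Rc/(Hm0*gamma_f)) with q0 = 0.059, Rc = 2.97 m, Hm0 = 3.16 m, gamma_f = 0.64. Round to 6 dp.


q = q0 * exp(-2.6 * Rc / (Hm0 * gamma_f))
Exponent = -2.6 * 2.97 / (3.16 * 0.64)
= -2.6 * 2.97 / 2.0224
= -3.818236
exp(-3.818236) = 0.021967
q = 0.059 * 0.021967
q = 0.001296 m^3/s/m

0.001296


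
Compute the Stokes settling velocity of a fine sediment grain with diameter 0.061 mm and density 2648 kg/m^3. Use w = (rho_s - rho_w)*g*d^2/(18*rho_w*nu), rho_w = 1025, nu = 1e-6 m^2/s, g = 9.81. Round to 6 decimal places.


w = (rho_s - rho_w) * g * d^2 / (18 * rho_w * nu)
d = 0.061 mm = 0.000061 m
rho_s - rho_w = 2648 - 1025 = 1623
Numerator = 1623 * 9.81 * (0.000061)^2 = 0.000059244385
Denominator = 18 * 1025 * 1e-6 = 0.018450
w = 0.003211 m/s

0.003211


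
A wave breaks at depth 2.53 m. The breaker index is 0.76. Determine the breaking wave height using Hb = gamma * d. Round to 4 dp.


Hb = gamma * d
Hb = 0.76 * 2.53
Hb = 1.9228 m

1.9228


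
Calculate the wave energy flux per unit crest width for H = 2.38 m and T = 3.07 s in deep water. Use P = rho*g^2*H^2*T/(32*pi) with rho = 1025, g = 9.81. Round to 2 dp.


P = rho * g^2 * H^2 * T / (32 * pi)
P = 1025 * 9.81^2 * 2.38^2 * 3.07 / (32 * pi)
P = 1025 * 96.2361 * 5.6644 * 3.07 / 100.53096
P = 17062.96 W/m

17062.96


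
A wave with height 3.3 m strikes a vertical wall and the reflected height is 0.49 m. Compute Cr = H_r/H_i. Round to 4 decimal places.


Cr = H_r / H_i
Cr = 0.49 / 3.3
Cr = 0.1485

0.1485


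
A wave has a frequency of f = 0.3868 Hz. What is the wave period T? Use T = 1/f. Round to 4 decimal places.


T = 1 / f
T = 1 / 0.3868
T = 2.5853 s

2.5853


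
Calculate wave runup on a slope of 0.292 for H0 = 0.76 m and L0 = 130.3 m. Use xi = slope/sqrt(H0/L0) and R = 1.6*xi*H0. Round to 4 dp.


xi = slope / sqrt(H0/L0)
H0/L0 = 0.76/130.3 = 0.005833
sqrt(0.005833) = 0.076372
xi = 0.292 / 0.076372 = 3.823387
R = 1.6 * xi * H0 = 1.6 * 3.823387 * 0.76
R = 4.6492 m

4.6492


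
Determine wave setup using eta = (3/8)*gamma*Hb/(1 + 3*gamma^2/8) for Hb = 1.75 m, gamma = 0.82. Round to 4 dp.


eta = (3/8) * gamma * Hb / (1 + 3*gamma^2/8)
Numerator = (3/8) * 0.82 * 1.75 = 0.538125
Denominator = 1 + 3*0.82^2/8 = 1 + 0.252150 = 1.252150
eta = 0.538125 / 1.252150
eta = 0.4298 m

0.4298


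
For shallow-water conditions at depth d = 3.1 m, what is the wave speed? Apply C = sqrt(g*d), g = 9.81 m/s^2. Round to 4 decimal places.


Using the shallow-water approximation:
C = sqrt(g * d) = sqrt(9.81 * 3.1)
C = sqrt(30.4110)
C = 5.5146 m/s

5.5146


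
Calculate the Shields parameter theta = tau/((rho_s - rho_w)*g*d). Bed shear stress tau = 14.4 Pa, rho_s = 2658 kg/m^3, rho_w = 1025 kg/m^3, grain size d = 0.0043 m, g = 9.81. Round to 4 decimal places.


theta = tau / ((rho_s - rho_w) * g * d)
rho_s - rho_w = 2658 - 1025 = 1633
Denominator = 1633 * 9.81 * 0.0043 = 68.884839
theta = 14.4 / 68.884839
theta = 0.2090

0.2090


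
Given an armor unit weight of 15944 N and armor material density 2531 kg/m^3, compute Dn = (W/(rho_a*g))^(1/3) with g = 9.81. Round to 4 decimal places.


V = W / (rho_a * g)
V = 15944 / (2531 * 9.81)
V = 15944 / 24829.11
V = 0.642149 m^3
Dn = V^(1/3) = 0.642149^(1/3)
Dn = 0.8627 m

0.8627


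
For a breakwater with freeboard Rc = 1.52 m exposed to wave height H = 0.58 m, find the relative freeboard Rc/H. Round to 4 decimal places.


Relative freeboard = Rc / H
= 1.52 / 0.58
= 2.6207

2.6207


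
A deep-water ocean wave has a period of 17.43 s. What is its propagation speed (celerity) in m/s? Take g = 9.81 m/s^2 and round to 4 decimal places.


We use the deep-water celerity formula:
C = g * T / (2 * pi)
C = 9.81 * 17.43 / (2 * 3.14159...)
C = 170.988300 / 6.283185
C = 27.2136 m/s

27.2136


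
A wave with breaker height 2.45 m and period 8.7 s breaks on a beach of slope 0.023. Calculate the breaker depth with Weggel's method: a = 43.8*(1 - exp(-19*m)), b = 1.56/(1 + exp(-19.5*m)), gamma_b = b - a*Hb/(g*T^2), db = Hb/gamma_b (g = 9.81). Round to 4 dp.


a = 43.8 * (1 - exp(-19 * m))
exp(-19 * 0.023) = exp(-0.4370) = 0.645971
a = 43.8 * (1 - 0.645971) = 15.506451
b = 1.56 / (1 + exp(-19.5 * m))
exp(-19.5 * 0.023) = exp(-0.4485) = 0.638585
b = 1.56 / (1 + 0.638585) = 0.952041
Hb / (g * T^2) = 2.45 / (9.81 * 8.7^2) = 2.45 / 742.5189 = 0.00329958
gamma_b = b - a * Hb/(g*T^2) = 0.952041 - 15.506451 * 0.00329958 = 0.900876
db = Hb / gamma_b = 2.45 / 0.900876
db = 2.7196 m

2.7196


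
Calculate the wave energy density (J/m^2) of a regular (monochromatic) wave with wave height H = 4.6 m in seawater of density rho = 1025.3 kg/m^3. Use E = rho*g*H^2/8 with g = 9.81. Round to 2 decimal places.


E = (1/8) * rho * g * H^2
E = (1/8) * 1025.3 * 9.81 * 4.6^2
E = 0.125 * 1025.3 * 9.81 * 21.1600
E = 26603.92 J/m^2

26603.92


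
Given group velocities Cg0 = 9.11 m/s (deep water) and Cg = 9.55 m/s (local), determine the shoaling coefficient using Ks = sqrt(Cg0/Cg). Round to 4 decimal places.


Ks = sqrt(Cg0 / Cg)
Ks = sqrt(9.11 / 9.55)
Ks = sqrt(0.9539)
Ks = 0.9767

0.9767


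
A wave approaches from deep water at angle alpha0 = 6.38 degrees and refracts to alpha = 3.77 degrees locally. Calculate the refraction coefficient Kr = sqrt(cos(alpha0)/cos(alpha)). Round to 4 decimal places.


Kr = sqrt(cos(alpha0) / cos(alpha))
cos(6.38) = 0.993807
cos(3.77) = 0.997836
Kr = sqrt(0.993807 / 0.997836)
Kr = sqrt(0.995962)
Kr = 0.9980

0.9980


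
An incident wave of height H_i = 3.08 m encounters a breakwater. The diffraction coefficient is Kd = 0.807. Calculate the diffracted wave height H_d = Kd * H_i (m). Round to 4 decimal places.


H_d = Kd * H_i
H_d = 0.807 * 3.08
H_d = 2.4856 m

2.4856


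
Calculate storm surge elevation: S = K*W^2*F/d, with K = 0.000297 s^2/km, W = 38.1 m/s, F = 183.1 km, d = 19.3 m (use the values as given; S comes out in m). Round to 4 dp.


S = K * W^2 * F / d
W^2 = 38.1^2 = 1451.61
S = 0.000297 * 1451.61 * 183.1 / 19.3
Numerator = 0.000297 * 1451.61 * 183.1 = 78.939568
S = 78.939568 / 19.3 = 4.0901 m

4.0901


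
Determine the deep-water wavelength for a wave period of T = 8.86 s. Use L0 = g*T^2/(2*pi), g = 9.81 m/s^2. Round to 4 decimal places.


L0 = g * T^2 / (2 * pi)
L0 = 9.81 * 8.86^2 / (2 * pi)
L0 = 9.81 * 78.4996 / 6.28319
L0 = 770.0811 / 6.28319
L0 = 122.5622 m

122.5622


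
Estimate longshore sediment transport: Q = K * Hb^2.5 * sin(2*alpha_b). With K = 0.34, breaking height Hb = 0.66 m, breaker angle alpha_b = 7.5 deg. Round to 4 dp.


Q = K * Hb^2.5 * sin(2 * alpha_b)
Hb^2.5 = 0.66^2.5 = 0.353883
sin(2 * 7.5) = sin(15.0) = 0.258819
Q = 0.34 * 0.353883 * 0.258819
Q = 0.0311 m^3/s

0.0311


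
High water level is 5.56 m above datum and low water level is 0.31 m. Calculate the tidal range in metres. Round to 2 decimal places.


Tidal range = High water - Low water
Tidal range = 5.56 - (0.31)
Tidal range = 5.25 m

5.25


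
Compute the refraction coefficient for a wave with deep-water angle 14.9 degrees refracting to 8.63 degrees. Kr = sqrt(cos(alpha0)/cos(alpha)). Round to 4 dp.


Kr = sqrt(cos(alpha0) / cos(alpha))
cos(14.9) = 0.966376
cos(8.63) = 0.988678
Kr = sqrt(0.966376 / 0.988678)
Kr = sqrt(0.977443)
Kr = 0.9887

0.9887


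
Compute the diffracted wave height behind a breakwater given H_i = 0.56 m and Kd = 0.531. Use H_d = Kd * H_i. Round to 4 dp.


H_d = Kd * H_i
H_d = 0.531 * 0.56
H_d = 0.2974 m

0.2974


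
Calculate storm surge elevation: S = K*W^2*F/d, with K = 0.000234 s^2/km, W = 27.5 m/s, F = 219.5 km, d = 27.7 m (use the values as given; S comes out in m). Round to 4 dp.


S = K * W^2 * F / d
W^2 = 27.5^2 = 756.25
S = 0.000234 * 756.25 * 219.5 / 27.7
Numerator = 0.000234 * 756.25 * 219.5 = 38.843269
S = 38.843269 / 27.7 = 1.4023 m

1.4023


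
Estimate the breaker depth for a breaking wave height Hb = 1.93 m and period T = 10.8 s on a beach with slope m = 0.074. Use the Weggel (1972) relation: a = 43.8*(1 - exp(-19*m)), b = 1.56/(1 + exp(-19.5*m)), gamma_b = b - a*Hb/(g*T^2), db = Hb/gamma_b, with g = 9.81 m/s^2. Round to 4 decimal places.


a = 43.8 * (1 - exp(-19 * m))
exp(-19 * 0.074) = exp(-1.4060) = 0.245122
a = 43.8 * (1 - 0.245122) = 33.063665
b = 1.56 / (1 + exp(-19.5 * m))
exp(-19.5 * 0.074) = exp(-1.4430) = 0.236218
b = 1.56 / (1 + 0.236218) = 1.261913
Hb / (g * T^2) = 1.93 / (9.81 * 10.8^2) = 1.93 / 1144.2384 = 0.00168671
gamma_b = b - a * Hb/(g*T^2) = 1.261913 - 33.063665 * 0.00168671 = 1.206144
db = Hb / gamma_b = 1.93 / 1.206144
db = 1.6001 m

1.6001


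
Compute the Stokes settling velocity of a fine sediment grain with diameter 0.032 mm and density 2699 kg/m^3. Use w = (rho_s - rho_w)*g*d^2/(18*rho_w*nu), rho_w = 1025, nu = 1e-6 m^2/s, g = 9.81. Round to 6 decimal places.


w = (rho_s - rho_w) * g * d^2 / (18 * rho_w * nu)
d = 0.032 mm = 0.000032 m
rho_s - rho_w = 2699 - 1025 = 1674
Numerator = 1674 * 9.81 * (0.000032)^2 = 0.000016816067
Denominator = 18 * 1025 * 1e-6 = 0.018450
w = 0.000911 m/s

0.000911


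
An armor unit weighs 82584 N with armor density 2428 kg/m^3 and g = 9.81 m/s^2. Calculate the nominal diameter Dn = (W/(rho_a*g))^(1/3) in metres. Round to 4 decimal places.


V = W / (rho_a * g)
V = 82584 / (2428 * 9.81)
V = 82584 / 23818.68
V = 3.467195 m^3
Dn = V^(1/3) = 3.467195^(1/3)
Dn = 1.5135 m

1.5135


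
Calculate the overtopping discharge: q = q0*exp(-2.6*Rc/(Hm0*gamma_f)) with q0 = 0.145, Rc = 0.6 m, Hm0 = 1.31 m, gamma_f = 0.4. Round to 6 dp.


q = q0 * exp(-2.6 * Rc / (Hm0 * gamma_f))
Exponent = -2.6 * 0.6 / (1.31 * 0.4)
= -2.6 * 0.6 / 0.5240
= -2.977099
exp(-2.977099) = 0.050940
q = 0.145 * 0.050940
q = 0.007386 m^3/s/m

0.007386


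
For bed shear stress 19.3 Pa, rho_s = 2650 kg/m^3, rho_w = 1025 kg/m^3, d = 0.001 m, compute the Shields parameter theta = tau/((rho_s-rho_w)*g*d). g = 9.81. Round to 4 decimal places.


theta = tau / ((rho_s - rho_w) * g * d)
rho_s - rho_w = 2650 - 1025 = 1625
Denominator = 1625 * 9.81 * 0.001 = 15.941250
theta = 19.3 / 15.941250
theta = 1.2107

1.2107


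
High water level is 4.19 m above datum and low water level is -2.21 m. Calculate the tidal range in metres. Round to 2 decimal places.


Tidal range = High water - Low water
Tidal range = 4.19 - (-2.21)
Tidal range = 6.40 m

6.40


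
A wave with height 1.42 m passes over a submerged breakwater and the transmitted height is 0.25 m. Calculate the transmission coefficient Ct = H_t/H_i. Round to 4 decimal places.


Ct = H_t / H_i
Ct = 0.25 / 1.42
Ct = 0.1761

0.1761


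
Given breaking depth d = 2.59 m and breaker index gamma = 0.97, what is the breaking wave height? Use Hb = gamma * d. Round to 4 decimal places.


Hb = gamma * d
Hb = 0.97 * 2.59
Hb = 2.5123 m

2.5123


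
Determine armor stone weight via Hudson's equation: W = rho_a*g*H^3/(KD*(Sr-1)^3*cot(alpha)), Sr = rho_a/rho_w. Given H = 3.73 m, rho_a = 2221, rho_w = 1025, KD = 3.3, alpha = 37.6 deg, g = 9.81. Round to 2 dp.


Sr = rho_a / rho_w = 2221 / 1025 = 2.166829
(Sr - 1) = 1.166829
(Sr - 1)^3 = 1.588627
cot(37.6) = 1 / tan(37.6) = 1 / 0.770104 = 1.298526
Numerator = 2221 * 9.81 * 3.73^3 = 1130691.3281
Denominator = 3.3 * 1.588627 * 1.298526 = 6.807485
W = 1130691.3281 / 6.807485
W = 166095.31 N

166095.31


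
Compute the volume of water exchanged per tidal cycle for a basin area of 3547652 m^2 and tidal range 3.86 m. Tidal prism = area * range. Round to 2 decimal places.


Tidal prism = Area * Tidal range
P = 3547652 * 3.86
P = 13693936.72 m^3

13693936.72


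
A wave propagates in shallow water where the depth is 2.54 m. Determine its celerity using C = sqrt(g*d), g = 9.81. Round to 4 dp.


Using the shallow-water approximation:
C = sqrt(g * d) = sqrt(9.81 * 2.54)
C = sqrt(24.9174)
C = 4.9917 m/s

4.9917


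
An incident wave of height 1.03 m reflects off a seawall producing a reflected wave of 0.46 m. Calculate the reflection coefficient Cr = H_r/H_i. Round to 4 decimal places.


Cr = H_r / H_i
Cr = 0.46 / 1.03
Cr = 0.4466

0.4466


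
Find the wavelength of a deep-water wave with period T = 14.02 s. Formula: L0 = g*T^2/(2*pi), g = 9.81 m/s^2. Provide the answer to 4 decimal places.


L0 = g * T^2 / (2 * pi)
L0 = 9.81 * 14.02^2 / (2 * pi)
L0 = 9.81 * 196.5604 / 6.28319
L0 = 1928.2575 / 6.28319
L0 = 306.8917 m

306.8917


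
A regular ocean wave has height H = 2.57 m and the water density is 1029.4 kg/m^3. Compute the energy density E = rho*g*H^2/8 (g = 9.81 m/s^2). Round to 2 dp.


E = (1/8) * rho * g * H^2
E = (1/8) * 1029.4 * 9.81 * 2.57^2
E = 0.125 * 1029.4 * 9.81 * 6.6049
E = 8337.38 J/m^2

8337.38


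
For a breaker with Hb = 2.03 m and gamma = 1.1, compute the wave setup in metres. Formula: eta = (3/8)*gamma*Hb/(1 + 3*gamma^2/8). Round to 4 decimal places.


eta = (3/8) * gamma * Hb / (1 + 3*gamma^2/8)
Numerator = (3/8) * 1.1 * 2.03 = 0.837375
Denominator = 1 + 3*1.1^2/8 = 1 + 0.453750 = 1.453750
eta = 0.837375 / 1.453750
eta = 0.5760 m

0.5760


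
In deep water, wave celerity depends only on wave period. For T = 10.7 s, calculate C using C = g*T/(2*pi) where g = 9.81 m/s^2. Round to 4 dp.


We use the deep-water celerity formula:
C = g * T / (2 * pi)
C = 9.81 * 10.7 / (2 * 3.14159...)
C = 104.967000 / 6.283185
C = 16.7060 m/s

16.7060


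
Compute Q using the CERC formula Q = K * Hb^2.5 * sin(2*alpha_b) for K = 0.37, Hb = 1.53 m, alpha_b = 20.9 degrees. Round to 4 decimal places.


Q = K * Hb^2.5 * sin(2 * alpha_b)
Hb^2.5 = 1.53^2.5 = 2.895533
sin(2 * 20.9) = sin(41.8) = 0.666532
Q = 0.37 * 2.895533 * 0.666532
Q = 0.7141 m^3/s

0.7141


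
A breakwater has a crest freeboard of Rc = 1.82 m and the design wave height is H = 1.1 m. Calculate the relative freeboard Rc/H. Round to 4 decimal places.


Relative freeboard = Rc / H
= 1.82 / 1.1
= 1.6545

1.6545


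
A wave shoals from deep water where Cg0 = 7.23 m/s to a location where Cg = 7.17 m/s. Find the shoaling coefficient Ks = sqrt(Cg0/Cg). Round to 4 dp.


Ks = sqrt(Cg0 / Cg)
Ks = sqrt(7.23 / 7.17)
Ks = sqrt(1.0084)
Ks = 1.0042

1.0042


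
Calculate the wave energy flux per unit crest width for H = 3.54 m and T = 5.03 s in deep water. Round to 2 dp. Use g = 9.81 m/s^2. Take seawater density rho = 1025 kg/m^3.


P = rho * g^2 * H^2 * T / (32 * pi)
P = 1025 * 9.81^2 * 3.54^2 * 5.03 / (32 * pi)
P = 1025 * 96.2361 * 12.5316 * 5.03 / 100.53096
P = 61849.55 W/m

61849.55


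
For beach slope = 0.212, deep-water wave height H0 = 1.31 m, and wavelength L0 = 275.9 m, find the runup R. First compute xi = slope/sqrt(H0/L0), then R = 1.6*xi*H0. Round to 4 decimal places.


xi = slope / sqrt(H0/L0)
H0/L0 = 1.31/275.9 = 0.004748
sqrt(0.004748) = 0.068906
xi = 0.212 / 0.068906 = 3.076636
R = 1.6 * xi * H0 = 1.6 * 3.076636 * 1.31
R = 6.4486 m

6.4486
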